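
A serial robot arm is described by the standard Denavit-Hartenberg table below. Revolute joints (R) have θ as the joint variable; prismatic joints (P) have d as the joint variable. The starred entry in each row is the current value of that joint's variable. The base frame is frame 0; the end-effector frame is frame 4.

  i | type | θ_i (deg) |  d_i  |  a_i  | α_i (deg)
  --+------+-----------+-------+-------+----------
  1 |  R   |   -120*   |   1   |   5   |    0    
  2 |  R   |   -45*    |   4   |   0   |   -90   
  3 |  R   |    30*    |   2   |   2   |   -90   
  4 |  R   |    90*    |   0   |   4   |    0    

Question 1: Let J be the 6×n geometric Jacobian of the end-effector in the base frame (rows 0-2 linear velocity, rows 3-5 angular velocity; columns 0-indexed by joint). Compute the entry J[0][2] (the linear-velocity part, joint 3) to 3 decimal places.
axis z_2 = (0.2588,-0.9659,0.0000); lever o_n−o_2 = (-2.1907,1.4836,-1.0000)
cross product → J_v[:, 2] = (0.9659,0.2588,-1.7321)
J_ω[:, 2] = z_2
entry J[0][2] = 0.9659

0.966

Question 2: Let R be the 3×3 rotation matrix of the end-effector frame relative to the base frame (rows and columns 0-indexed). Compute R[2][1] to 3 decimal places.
End-effector y-axis (col 1 of R) = (0.8365,0.2241,0.5000)
R[2][1] = 0.5000

0.500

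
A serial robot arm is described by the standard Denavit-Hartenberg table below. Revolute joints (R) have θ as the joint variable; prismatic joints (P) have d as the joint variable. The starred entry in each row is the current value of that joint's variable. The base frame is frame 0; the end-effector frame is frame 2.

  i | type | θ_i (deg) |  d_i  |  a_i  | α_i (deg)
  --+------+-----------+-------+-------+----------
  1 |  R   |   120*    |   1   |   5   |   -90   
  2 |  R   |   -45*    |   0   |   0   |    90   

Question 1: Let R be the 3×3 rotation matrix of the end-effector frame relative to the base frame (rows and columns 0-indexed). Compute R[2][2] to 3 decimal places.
0.707

End-effector z-axis (col 2 of R) = (0.3536,-0.6124,0.7071)
R[2][2] = 0.7071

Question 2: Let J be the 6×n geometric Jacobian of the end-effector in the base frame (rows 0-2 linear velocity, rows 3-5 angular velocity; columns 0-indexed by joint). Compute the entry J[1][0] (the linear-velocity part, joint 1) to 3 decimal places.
-2.500

axis z_0 = ẑ; lever o_n−o_0 = (-2.5000,4.3301,1.0000)
cross product → J_v[:, 0] = (-4.3301,-2.5000,0.0000)
J_ω[:, 0] = z_0
entry J[1][0] = -2.5000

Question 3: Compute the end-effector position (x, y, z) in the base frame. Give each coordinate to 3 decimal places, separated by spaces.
-2.500 4.330 1.000

after link 1: o_1 = (-2.5000, 4.3301, 1.0000)
after link 2: o_2 = (-2.5000, 4.3301, 1.0000)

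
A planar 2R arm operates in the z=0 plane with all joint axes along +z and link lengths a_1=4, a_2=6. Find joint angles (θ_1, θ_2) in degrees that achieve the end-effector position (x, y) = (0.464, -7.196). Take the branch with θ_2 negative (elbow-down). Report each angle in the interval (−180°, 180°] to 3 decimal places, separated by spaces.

cos θ_2 = (51.9977−4²−6²)/(2·4·6) = -0.0000; θ_2 = -90.0027° (elbow-down)
β = atan2(-7.1960,0.4640) = -86.3107°; ψ = atan2(-6.0000,3.9997) = -56.3118°
θ_1 = β − ψ = -29.9988°

-29.999 -90.003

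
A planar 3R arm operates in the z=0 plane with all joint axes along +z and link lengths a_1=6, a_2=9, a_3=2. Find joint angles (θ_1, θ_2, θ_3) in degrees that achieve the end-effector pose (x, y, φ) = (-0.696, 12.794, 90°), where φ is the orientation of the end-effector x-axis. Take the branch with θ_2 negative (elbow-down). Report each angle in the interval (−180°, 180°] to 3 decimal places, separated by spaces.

wrist centre = target − a_3·(cos φ, sin φ) = (-0.6960, 10.7940)
cos θ_2 = (116.9949−6²−9²)/(2·6·9) = -0.0000; θ_2 = -90.0027° (elbow-down)
β = atan2(10.7940,-0.6960) = 93.6893°; ψ = atan2(-9.0000,5.9996) = -56.3118°
θ_1 = β − ψ = 150.0012°
θ_3 = φ − θ_1 − θ_2 = 30.0016° (wrapped to (-180°,180°])

150.001 -90.003 30.002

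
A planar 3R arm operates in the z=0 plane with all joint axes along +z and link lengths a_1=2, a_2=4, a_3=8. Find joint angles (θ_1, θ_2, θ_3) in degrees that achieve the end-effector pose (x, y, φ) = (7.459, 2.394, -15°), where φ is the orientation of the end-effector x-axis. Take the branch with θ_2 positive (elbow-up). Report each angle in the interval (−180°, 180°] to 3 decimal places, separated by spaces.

wrist centre = target − a_3·(cos φ, sin φ) = (-0.2684, 4.4646)
cos θ_2 = (20.0043−2²−4²)/(2·2·4) = 0.0003; θ_2 = 89.9847° (elbow-up)
β = atan2(4.4646,-0.2684) = 93.4405°; ψ = atan2(4.0000,2.0011) = 63.4227°
θ_1 = β − ψ = 30.0177°
θ_3 = φ − θ_1 − θ_2 = -135.0024° (wrapped to (-180°,180°])

30.018 89.985 -135.002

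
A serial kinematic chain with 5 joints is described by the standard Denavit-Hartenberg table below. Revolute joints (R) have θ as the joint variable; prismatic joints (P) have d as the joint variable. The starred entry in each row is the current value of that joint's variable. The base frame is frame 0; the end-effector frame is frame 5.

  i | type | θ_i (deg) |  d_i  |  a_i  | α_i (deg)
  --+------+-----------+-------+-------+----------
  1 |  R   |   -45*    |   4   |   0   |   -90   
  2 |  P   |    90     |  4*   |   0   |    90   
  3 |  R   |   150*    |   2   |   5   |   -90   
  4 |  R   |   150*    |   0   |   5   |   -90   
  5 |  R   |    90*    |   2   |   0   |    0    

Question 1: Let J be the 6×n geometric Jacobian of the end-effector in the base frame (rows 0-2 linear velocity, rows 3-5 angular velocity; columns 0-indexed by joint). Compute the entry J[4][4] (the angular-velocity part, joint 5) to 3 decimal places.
axis z_4 = (0.4356,-0.7891,-0.4330); lever o_n−o_4 = (0.8712,-1.5783,-0.8660)
cross product → J_v[:, 4] = (0.0000,0.0000,-0.0000)
J_ω[:, 4] = z_4
entry J[4][4] = -0.7891

-0.789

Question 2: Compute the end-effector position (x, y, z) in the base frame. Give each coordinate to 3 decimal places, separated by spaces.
after link 1: o_1 = (0.0000, 0.0000, 4.0000)
after link 2: o_2 = (2.8284, 2.8284, 4.0000)
after link 3: o_3 = (6.0104, 3.1820, 8.3301)
after link 4: o_4 = (2.7117, 3.4188, 4.5801)
after link 5: o_5 = (3.5829, 1.8405, 3.7141)

3.583 1.841 3.714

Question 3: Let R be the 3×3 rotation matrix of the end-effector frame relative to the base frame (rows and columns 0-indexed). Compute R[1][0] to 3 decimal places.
End-effector x-axis (col 0 of R) = (0.6124,0.6124,-0.5000)
R[1][0] = 0.6124

0.612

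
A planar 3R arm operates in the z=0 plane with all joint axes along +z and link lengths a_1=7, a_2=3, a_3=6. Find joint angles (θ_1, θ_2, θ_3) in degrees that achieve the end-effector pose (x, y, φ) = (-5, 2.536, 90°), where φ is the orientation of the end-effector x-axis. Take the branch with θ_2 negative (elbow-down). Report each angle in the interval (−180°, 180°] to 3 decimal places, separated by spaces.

wrist centre = target − a_3·(cos φ, sin φ) = (-5.0000, -3.4640)
cos θ_2 = (36.9993−7²−3²)/(2·7·3) = -0.5000; θ_2 = -120.0011° (elbow-down)
β = atan2(-3.4640,-5.0000) = -145.2858°; ψ = atan2(-2.5980,5.4999) = -25.2850°
θ_1 = β − ψ = -120.0008°
θ_3 = φ − θ_1 − θ_2 = -29.9981° (wrapped to (-180°,180°])

-120.001 -120.001 -29.998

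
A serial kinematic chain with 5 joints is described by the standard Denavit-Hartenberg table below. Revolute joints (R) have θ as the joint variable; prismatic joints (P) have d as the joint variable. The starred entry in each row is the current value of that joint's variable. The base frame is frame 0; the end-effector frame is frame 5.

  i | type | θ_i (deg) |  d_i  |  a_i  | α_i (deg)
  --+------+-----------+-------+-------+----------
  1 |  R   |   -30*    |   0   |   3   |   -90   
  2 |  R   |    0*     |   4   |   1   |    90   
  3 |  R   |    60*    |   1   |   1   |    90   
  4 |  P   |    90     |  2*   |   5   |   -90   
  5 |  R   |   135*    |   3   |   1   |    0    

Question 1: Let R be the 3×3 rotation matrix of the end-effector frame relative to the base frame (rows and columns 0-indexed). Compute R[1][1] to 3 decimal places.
-0.612

End-effector y-axis (col 1 of R) = (0.3536,-0.6124,-0.7071)
R[1][1] = -0.6124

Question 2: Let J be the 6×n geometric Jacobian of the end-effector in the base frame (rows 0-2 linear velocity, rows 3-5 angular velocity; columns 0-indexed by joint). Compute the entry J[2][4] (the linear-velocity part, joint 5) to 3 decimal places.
-0.707

axis z_4 = (-0.8660,-0.5000,0.0000); lever o_n−o_4 = (-2.9516,-0.8876,-0.7071)
cross product → J_v[:, 4] = (0.3536,-0.6124,-0.7071)
J_ω[:, 4] = z_4
entry J[2][4] = -0.7071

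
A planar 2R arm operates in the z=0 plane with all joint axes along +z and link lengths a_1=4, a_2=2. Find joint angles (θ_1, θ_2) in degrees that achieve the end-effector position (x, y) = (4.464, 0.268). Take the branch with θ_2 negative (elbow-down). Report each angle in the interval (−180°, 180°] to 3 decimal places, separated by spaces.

30.001 -90.003

cos θ_2 = (19.9991−4²−2²)/(2·4·2) = -0.0001; θ_2 = -90.0032° (elbow-down)
β = atan2(0.2680,4.4640) = 3.4357°; ψ = atan2(-2.0000,3.9999) = -26.5657°
θ_1 = β − ψ = 30.0014°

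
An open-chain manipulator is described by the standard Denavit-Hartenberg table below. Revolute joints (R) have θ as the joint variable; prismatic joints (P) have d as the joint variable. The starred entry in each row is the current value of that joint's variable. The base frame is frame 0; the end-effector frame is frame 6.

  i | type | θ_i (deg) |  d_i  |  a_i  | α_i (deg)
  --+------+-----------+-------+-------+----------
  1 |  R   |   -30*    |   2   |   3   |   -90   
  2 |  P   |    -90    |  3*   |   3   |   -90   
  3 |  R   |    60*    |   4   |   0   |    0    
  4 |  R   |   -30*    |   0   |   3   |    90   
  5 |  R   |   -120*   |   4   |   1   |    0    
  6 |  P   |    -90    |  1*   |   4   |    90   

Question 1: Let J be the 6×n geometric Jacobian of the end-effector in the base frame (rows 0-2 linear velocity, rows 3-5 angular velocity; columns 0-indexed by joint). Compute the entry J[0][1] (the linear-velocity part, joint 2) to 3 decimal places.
0.500

prismatic axis z_1 = (0.5000,0.8660,0.0000)
J_v[:, 1] = z_1; J_ω[:, 1] = (0,0,0)
entry J[0][1] = 0.5000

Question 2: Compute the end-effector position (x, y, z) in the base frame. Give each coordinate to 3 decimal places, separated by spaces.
after link 1: o_1 = (2.5981, -1.5000, 2.0000)
after link 2: o_2 = (4.0981, 1.0981, 5.0000)
after link 3: o_3 = (7.5622, -0.9019, 5.0000)
after link 4: o_4 = (6.8122, -2.2010, 7.5981)
after link 5: o_5 = (7.9192, 1.4486, 9.1651)
after link 6: o_6 = (10.9503, 2.6986, 6.6651)

10.950 2.699 6.665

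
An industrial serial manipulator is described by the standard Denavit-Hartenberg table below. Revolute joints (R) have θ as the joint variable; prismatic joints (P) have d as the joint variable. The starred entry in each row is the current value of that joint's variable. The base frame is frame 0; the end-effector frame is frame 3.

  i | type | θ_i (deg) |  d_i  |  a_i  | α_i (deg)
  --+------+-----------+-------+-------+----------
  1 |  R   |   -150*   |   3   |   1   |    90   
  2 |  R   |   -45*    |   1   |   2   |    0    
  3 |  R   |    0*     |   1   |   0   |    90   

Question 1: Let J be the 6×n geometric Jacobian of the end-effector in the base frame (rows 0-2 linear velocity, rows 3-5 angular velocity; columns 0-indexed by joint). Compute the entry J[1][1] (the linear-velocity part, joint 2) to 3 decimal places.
-0.707

axis z_1 = (-0.5000,0.8660,0.0000); lever o_n−o_1 = (-2.2247,1.0249,-1.4142)
cross product → J_v[:, 1] = (-1.2247,-0.7071,1.4142)
J_ω[:, 1] = z_1
entry J[1][1] = -0.7071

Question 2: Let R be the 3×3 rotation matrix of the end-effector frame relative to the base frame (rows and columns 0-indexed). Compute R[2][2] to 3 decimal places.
-0.707

End-effector z-axis (col 2 of R) = (0.6124,0.3536,-0.7071)
R[2][2] = -0.7071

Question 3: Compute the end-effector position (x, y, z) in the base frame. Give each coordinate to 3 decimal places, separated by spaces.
after link 1: o_1 = (-0.8660, -0.5000, 3.0000)
after link 2: o_2 = (-2.5908, -0.3411, 1.5858)
after link 3: o_3 = (-3.0908, 0.5249, 1.5858)

-3.091 0.525 1.586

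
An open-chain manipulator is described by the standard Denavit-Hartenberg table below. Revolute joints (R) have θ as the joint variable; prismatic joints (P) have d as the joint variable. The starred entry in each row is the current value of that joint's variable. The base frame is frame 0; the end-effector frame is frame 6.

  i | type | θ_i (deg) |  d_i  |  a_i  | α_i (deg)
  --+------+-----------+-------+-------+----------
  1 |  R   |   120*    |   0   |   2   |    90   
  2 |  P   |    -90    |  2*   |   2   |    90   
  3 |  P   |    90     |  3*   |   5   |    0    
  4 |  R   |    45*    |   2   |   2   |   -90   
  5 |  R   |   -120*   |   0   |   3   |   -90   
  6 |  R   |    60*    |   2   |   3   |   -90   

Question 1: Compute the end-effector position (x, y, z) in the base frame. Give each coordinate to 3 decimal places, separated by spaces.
after link 1: o_1 = (-1.0000, 1.7321, 0.0000)
after link 2: o_2 = (0.7321, 2.7321, -2.0000)
after link 3: o_3 = (6.5622, 2.6340, -2.0000)
after link 4: o_4 = (8.7869, 1.6090, -0.5858)
after link 5: o_5 = (9.1674, -1.1713, -1.6464)
after link 6: o_6 = (12.5093, -1.8966, -2.7891)

12.509 -1.897 -2.789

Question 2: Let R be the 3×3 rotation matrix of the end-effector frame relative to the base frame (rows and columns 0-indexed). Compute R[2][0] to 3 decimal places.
-0.789

End-effector x-axis (col 0 of R) = (0.5937,-0.1572,-0.7891)
R[2][0] = -0.7891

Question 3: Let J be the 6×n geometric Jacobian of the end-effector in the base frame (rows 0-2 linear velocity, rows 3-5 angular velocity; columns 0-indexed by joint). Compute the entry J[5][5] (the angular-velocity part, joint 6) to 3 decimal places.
0.612

axis z_5 = (0.7803,-0.1268,0.6124); lever o_n−o_5 = (3.3419,-0.7253,-1.1427)
cross product → J_v[:, 5] = (0.5891,2.9382,-0.1421)
J_ω[:, 5] = z_5
entry J[5][5] = 0.6124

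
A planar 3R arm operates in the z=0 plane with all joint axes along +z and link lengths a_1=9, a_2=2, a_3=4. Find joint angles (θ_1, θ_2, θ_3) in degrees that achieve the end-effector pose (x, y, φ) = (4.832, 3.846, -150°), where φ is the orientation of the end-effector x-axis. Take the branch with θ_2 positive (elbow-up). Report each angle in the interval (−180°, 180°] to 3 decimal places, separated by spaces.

25.345 59.998 124.657

wrist centre = target − a_3·(cos φ, sin φ) = (8.2961, 5.8460)
cos θ_2 = (103.0010−9²−2²)/(2·9·2) = 0.5000; θ_2 = 59.9981° (elbow-up)
β = atan2(5.8460,8.2961) = 35.1711°; ψ = atan2(1.7320,10.0001) = 9.8262°
θ_1 = β − ψ = 25.3449°
θ_3 = φ − θ_1 − θ_2 = 124.6569° (wrapped to (-180°,180°])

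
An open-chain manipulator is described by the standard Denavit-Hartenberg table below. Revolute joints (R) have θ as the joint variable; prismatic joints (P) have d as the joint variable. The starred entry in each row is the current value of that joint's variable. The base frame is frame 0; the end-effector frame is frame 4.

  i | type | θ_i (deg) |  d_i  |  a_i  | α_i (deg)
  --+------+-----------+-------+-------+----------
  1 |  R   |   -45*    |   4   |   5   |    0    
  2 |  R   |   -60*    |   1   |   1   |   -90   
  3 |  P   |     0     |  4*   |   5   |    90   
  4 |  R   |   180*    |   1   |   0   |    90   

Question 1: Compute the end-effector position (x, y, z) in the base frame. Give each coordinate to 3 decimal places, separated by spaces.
5.846 -10.366 6.000

after link 1: o_1 = (3.5355, -3.5355, 4.0000)
after link 2: o_2 = (3.2767, -4.5015, 5.0000)
after link 3: o_3 = (5.8463, -10.3664, 5.0000)
after link 4: o_4 = (5.8463, -10.3664, 6.0000)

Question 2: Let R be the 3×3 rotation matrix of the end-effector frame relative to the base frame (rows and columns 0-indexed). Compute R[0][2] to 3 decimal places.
End-effector z-axis (col 2 of R) = (0.9659,-0.2588,0.0000)
R[0][2] = 0.9659

0.966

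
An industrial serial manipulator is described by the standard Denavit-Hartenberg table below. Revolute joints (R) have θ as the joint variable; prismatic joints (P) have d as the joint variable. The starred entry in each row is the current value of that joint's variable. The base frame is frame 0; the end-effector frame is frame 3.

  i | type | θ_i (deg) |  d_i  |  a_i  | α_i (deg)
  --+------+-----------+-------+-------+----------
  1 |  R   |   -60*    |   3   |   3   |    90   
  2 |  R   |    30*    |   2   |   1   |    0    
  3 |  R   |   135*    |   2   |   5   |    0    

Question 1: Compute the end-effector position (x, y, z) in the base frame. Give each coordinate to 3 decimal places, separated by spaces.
-3.946 -1.165 4.794

after link 1: o_1 = (1.5000, -2.5981, 3.0000)
after link 2: o_2 = (0.2010, -4.3481, 3.5000)
after link 3: o_3 = (-3.9459, -1.1655, 4.7941)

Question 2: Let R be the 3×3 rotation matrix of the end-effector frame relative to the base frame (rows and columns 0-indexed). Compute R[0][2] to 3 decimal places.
-0.866

End-effector z-axis (col 2 of R) = (-0.8660,-0.5000,0.0000)
R[0][2] = -0.8660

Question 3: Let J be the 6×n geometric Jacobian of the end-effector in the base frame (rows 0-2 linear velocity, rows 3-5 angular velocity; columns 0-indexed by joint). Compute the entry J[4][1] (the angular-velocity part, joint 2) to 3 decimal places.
-0.500

axis z_1 = (-0.8660,-0.5000,0.0000); lever o_n−o_1 = (-5.4459,1.4326,1.7941)
cross product → J_v[:, 1] = (-0.8970,1.5537,-3.9636)
J_ω[:, 1] = z_1
entry J[4][1] = -0.5000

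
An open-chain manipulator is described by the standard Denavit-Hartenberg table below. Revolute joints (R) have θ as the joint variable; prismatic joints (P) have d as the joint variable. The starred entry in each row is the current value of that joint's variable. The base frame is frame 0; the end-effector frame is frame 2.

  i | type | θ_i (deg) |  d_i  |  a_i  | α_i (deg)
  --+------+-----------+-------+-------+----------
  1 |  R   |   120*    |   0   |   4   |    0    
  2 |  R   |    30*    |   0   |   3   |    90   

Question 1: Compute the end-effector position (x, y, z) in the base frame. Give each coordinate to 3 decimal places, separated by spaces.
after link 1: o_1 = (-2.0000, 3.4641, 0.0000)
after link 2: o_2 = (-4.5981, 4.9641, 0.0000)

-4.598 4.964 0.000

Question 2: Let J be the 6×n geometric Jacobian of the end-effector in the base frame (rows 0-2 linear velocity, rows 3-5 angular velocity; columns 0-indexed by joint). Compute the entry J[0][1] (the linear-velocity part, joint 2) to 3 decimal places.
-1.500

axis z_1 = (0.0000,0.0000,1.0000); lever o_n−o_1 = (-2.5981,1.5000,0.0000)
cross product → J_v[:, 1] = (-1.5000,-2.5981,0.0000)
J_ω[:, 1] = z_1
entry J[0][1] = -1.5000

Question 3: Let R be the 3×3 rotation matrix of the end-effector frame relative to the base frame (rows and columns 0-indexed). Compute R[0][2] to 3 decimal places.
0.500

End-effector z-axis (col 2 of R) = (0.5000,0.8660,0.0000)
R[0][2] = 0.5000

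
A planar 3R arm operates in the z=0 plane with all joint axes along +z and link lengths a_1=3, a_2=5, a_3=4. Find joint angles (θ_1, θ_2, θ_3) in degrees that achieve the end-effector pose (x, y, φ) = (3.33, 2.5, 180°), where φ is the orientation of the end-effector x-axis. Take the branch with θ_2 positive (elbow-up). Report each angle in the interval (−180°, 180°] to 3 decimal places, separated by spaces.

-0.004 30.007 149.997

wrist centre = target − a_3·(cos φ, sin φ) = (7.3300, 2.5000)
cos θ_2 = (59.9789−3²−5²)/(2·3·5) = 0.8660; θ_2 = 30.0071° (elbow-up)
β = atan2(2.5000,7.3300) = 18.8327°; ψ = atan2(2.5005,7.3298) = 18.8369°
θ_1 = β − ψ = -0.0042°
θ_3 = φ − θ_1 − θ_2 = 149.9971° (wrapped to (-180°,180°])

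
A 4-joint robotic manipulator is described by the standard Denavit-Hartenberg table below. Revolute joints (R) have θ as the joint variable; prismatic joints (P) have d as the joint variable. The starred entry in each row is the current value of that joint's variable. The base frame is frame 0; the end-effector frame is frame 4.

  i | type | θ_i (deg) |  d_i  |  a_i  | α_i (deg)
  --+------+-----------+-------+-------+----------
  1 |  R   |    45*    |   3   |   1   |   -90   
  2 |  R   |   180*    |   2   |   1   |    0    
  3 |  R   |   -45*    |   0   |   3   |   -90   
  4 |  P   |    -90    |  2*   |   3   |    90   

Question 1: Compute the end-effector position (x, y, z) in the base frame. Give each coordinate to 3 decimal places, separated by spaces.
-6.036 1.036 2.293

after link 1: o_1 = (0.7071, 0.7071, 3.0000)
after link 2: o_2 = (-1.4142, 1.4142, 3.0000)
after link 3: o_3 = (-2.9142, -0.0858, 0.8787)
after link 4: o_4 = (-6.0355, 1.0355, 2.2929)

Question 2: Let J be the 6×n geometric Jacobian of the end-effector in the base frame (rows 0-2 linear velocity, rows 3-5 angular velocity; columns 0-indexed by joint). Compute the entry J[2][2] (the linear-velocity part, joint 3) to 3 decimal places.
3.536

axis z_2 = (-0.7071,0.7071,0.0000); lever o_n−o_2 = (-4.6213,-0.3787,-0.7071)
cross product → J_v[:, 2] = (-0.5000,-0.5000,3.5355)
J_ω[:, 2] = z_2
entry J[2][2] = 3.5355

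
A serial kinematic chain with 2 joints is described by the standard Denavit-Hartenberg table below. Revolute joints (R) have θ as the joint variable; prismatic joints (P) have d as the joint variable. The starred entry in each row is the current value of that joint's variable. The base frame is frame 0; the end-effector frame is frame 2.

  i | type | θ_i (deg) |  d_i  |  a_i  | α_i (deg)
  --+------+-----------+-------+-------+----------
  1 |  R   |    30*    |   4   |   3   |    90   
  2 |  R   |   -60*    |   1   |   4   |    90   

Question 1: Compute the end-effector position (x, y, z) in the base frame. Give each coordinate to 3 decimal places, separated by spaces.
after link 1: o_1 = (2.5981, 1.5000, 4.0000)
after link 2: o_2 = (4.8301, 1.6340, 0.5359)

4.830 1.634 0.536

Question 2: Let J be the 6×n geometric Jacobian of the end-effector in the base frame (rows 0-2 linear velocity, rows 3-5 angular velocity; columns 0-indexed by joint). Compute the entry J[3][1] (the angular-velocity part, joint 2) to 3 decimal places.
0.500

axis z_1 = (0.5000,-0.8660,0.0000); lever o_n−o_1 = (2.2321,0.1340,-3.4641)
cross product → J_v[:, 1] = (3.0000,1.7321,2.0000)
J_ω[:, 1] = z_1
entry J[3][1] = 0.5000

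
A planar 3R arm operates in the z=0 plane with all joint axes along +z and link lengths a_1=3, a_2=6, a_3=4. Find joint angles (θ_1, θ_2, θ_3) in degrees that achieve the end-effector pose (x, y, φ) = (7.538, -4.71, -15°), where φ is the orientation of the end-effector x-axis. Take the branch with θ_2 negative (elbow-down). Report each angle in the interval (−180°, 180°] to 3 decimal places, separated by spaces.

44.989 -119.993 60.003

wrist centre = target − a_3·(cos φ, sin φ) = (3.6743, -3.6747)
cos θ_2 = (27.0041−3²−6²)/(2·3·6) = -0.4999; θ_2 = -119.9926° (elbow-down)
β = atan2(-3.6747,3.6743) = -45.0033°; ψ = atan2(-5.1965,0.0007) = -89.9926°
θ_1 = β − ψ = 44.9892°
θ_3 = φ − θ_1 − θ_2 = 60.0033° (wrapped to (-180°,180°])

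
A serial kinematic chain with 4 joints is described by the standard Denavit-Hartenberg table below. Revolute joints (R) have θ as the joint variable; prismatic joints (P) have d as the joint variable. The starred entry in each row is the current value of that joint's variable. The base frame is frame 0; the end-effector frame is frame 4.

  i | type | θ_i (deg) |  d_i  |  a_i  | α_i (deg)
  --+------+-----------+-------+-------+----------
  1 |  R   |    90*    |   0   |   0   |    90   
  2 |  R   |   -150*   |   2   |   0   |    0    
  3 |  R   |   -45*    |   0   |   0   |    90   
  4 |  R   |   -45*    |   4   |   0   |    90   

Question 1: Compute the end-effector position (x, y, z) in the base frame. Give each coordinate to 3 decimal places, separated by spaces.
after link 1: o_1 = (0.0000, 0.0000, 0.0000)
after link 2: o_2 = (2.0000, -0.0000, 0.0000)
after link 3: o_3 = (2.0000, -0.0000, 0.0000)
after link 4: o_4 = (2.0000, 1.0353, 3.8637)

2.000 1.035 3.864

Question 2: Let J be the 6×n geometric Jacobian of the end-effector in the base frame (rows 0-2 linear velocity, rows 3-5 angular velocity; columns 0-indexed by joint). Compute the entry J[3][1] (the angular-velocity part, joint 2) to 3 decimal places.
1.000

axis z_1 = (1.0000,-0.0000,0.0000); lever o_n−o_1 = (2.0000,1.0353,3.8637)
cross product → J_v[:, 1] = (-0.0000,-3.8637,1.0353)
J_ω[:, 1] = z_1
entry J[3][1] = 1.0000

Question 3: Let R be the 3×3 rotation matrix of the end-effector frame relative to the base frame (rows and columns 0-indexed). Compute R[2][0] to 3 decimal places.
End-effector x-axis (col 0 of R) = (-0.7071,-0.6830,0.1830)
R[2][0] = 0.1830

0.183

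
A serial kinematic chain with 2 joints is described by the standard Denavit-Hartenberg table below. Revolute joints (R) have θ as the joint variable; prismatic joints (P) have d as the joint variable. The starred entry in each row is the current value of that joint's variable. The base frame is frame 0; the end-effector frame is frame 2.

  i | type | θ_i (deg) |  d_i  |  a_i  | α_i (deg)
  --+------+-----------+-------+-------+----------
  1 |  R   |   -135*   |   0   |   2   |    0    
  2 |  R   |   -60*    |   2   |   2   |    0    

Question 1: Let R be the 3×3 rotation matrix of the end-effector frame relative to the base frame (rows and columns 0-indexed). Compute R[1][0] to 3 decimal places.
0.259

End-effector x-axis (col 0 of R) = (-0.9659,0.2588,0.0000)
R[1][0] = 0.2588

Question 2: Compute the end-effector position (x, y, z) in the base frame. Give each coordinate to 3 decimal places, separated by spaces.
-3.346 -0.897 2.000

after link 1: o_1 = (-1.4142, -1.4142, 0.0000)
after link 2: o_2 = (-3.3461, -0.8966, 2.0000)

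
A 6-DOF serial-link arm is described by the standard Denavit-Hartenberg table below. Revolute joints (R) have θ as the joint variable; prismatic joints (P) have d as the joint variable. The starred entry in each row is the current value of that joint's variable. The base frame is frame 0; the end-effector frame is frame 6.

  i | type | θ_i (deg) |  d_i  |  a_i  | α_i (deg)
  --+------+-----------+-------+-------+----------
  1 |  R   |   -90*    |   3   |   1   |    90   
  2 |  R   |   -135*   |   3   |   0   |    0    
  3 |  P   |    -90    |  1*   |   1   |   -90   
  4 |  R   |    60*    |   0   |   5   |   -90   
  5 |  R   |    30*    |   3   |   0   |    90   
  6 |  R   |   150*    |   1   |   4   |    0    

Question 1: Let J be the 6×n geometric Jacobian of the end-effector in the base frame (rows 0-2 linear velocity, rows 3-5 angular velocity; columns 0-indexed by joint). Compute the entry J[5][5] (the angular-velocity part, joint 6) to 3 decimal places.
axis z_5 = (0.4330,0.7891,-0.4356); lever o_n−o_5 = (-1.1651,-0.2715,-3.9457)
cross product → J_v[:, 5] = (-3.2321,2.2161,0.8018)
J_ω[:, 5] = z_5
entry J[5][5] = -0.4356

-0.436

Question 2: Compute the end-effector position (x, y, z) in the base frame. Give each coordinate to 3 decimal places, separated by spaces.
0.665 -0.634 -0.308

after link 1: o_1 = (0.0000, -1.0000, 3.0000)
after link 2: o_2 = (-3.0000, -1.0000, 3.0000)
after link 3: o_3 = (-4.0000, -0.2929, 3.7071)
after link 4: o_4 = (0.3301, 1.4749, 5.4749)
after link 5: o_5 = (1.8301, -0.3622, 3.6378)
after link 6: o_6 = (0.6651, -0.6338, -0.3080)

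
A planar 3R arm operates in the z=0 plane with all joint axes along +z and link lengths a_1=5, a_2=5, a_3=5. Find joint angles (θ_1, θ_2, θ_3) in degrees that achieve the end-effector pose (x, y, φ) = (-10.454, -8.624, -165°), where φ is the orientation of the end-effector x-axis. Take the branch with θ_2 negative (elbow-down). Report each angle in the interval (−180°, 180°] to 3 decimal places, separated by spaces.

-105.004 -44.991 -15.005

wrist centre = target − a_3·(cos φ, sin φ) = (-5.6244, -7.3299)
cos θ_2 = (85.3611−5²−5²)/(2·5·5) = 0.7072; θ_2 = -44.9907° (elbow-down)
β = atan2(-7.3299,-5.6244) = -127.4997°; ψ = atan2(-3.5350,8.5361) = -22.4954°
θ_1 = β − ψ = -105.0043°
θ_3 = φ − θ_1 − θ_2 = -15.0049° (wrapped to (-180°,180°])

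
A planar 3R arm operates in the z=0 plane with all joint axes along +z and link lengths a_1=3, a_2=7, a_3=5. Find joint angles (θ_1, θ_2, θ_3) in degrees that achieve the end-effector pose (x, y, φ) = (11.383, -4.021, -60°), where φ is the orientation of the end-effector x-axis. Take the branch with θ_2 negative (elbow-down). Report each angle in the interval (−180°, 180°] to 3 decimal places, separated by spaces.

44.993 -59.995 -44.998

wrist centre = target − a_3·(cos φ, sin φ) = (8.8830, 0.3091)
cos θ_2 = (79.0032−3²−7²)/(2·3·7) = 0.5001; θ_2 = -59.9949° (elbow-down)
β = atan2(0.3091,8.8830) = 1.9931°; ψ = atan2(-6.0619,6.5005) = -43.0001°
θ_1 = β − ψ = 44.9931°
θ_3 = φ − θ_1 − θ_2 = -44.9983° (wrapped to (-180°,180°])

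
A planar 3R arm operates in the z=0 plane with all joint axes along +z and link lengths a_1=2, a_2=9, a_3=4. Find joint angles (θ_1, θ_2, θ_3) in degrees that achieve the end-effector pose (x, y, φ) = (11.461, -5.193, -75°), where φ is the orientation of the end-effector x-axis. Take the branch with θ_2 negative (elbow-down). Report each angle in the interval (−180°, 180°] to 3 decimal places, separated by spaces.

wrist centre = target − a_3·(cos φ, sin φ) = (10.4257, -1.3293)
cos θ_2 = (110.4627−2²−9²)/(2·2·9) = 0.7073; θ_2 = -44.9845° (elbow-down)
β = atan2(-1.3293,10.4257) = -7.2661°; ψ = atan2(-6.3622,8.3657) = -37.2536°
θ_1 = β − ψ = 29.9875°
θ_3 = φ − θ_1 − θ_2 = -60.0030° (wrapped to (-180°,180°])

29.987 -44.984 -60.003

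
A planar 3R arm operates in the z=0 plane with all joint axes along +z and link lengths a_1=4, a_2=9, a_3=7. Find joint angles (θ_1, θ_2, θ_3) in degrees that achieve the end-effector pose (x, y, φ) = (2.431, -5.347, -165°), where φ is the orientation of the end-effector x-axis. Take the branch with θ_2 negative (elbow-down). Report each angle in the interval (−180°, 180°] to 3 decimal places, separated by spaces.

45.002 -90.000 -120.002

wrist centre = target − a_3·(cos φ, sin φ) = (9.1925, -3.5353)
cos θ_2 = (96.9998−4²−9²)/(2·4·9) = -0.0000; θ_2 = -90.0001° (elbow-down)
β = atan2(-3.5353,9.1925) = -21.0359°; ψ = atan2(-9.0000,4.0000) = -66.0376°
θ_1 = β − ψ = 45.0018°
θ_3 = φ − θ_1 − θ_2 = -120.0016° (wrapped to (-180°,180°])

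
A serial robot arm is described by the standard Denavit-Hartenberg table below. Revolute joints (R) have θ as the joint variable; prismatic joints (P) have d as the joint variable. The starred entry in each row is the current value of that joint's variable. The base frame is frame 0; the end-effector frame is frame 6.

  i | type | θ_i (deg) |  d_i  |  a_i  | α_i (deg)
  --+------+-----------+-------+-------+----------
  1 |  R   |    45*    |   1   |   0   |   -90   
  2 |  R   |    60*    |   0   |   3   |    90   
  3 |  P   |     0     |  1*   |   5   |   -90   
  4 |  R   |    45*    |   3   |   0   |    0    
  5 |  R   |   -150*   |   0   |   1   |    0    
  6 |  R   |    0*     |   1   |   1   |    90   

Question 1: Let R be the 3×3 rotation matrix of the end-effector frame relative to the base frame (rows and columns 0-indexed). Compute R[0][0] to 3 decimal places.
0.500

End-effector x-axis (col 0 of R) = (0.5000,0.5000,0.7071)
R[0][0] = 0.5000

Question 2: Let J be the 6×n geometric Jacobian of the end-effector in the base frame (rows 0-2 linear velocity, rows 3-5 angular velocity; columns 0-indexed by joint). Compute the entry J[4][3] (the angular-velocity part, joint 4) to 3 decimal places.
0.707

axis z_3 = (-0.7071,0.7071,0.0000); lever o_n−o_3 = (-1.8284,3.8284,1.4142)
cross product → J_v[:, 3] = (1.0000,1.0000,-1.4142)
J_ω[:, 3] = z_3
entry J[4][3] = 0.7071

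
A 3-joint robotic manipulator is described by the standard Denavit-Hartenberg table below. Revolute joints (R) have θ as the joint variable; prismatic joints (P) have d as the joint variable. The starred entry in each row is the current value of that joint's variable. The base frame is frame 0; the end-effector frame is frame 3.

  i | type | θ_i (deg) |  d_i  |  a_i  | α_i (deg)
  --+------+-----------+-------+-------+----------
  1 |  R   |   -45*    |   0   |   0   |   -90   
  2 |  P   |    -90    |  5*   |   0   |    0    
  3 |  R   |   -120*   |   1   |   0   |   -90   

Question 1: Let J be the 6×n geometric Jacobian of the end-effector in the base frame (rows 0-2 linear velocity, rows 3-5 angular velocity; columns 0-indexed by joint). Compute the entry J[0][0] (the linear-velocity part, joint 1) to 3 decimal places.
-4.243

axis z_0 = ẑ; lever o_n−o_0 = (4.2426,4.2426,0.0000)
cross product → J_v[:, 0] = (-4.2426,4.2426,0.0000)
J_ω[:, 0] = z_0
entry J[0][0] = -4.2426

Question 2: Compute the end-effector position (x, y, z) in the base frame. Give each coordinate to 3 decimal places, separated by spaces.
4.243 4.243 0.000

after link 1: o_1 = (0.0000, 0.0000, 0.0000)
after link 2: o_2 = (3.5355, 3.5355, 0.0000)
after link 3: o_3 = (4.2426, 4.2426, 0.0000)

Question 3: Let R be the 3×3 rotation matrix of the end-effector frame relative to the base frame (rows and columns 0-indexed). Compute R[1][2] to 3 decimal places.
End-effector z-axis (col 2 of R) = (-0.3536,0.3536,0.8660)
R[1][2] = 0.3536

0.354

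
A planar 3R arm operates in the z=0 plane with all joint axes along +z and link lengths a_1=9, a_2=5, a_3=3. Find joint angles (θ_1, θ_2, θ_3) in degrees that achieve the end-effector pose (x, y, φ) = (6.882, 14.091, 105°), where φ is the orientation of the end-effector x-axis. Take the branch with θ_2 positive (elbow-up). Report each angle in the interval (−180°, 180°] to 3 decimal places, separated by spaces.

wrist centre = target − a_3·(cos φ, sin φ) = (7.6585, 11.1932)
cos θ_2 = (183.9402−9²−5²)/(2·9·5) = 0.8660; θ_2 = 30.0027° (elbow-up)
β = atan2(11.1932,7.6585) = 55.6199°; ψ = atan2(2.5002,13.3300) = 10.6231°
θ_1 = β − ψ = 44.9968°
θ_3 = φ − θ_1 − θ_2 = 30.0005° (wrapped to (-180°,180°])

44.997 30.003 30.001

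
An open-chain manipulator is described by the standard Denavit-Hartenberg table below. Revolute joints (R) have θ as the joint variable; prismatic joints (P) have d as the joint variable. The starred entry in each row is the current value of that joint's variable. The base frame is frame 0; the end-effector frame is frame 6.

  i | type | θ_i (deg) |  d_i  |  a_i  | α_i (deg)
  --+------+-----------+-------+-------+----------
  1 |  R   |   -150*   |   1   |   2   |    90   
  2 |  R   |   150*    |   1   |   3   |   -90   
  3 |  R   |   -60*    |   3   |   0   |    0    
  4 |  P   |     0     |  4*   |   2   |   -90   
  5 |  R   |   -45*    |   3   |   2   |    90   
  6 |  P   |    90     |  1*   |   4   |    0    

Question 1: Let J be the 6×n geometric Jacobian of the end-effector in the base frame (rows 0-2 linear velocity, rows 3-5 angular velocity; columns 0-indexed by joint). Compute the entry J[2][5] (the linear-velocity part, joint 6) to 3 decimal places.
-0.789

prismatic axis z_5 = (0.3472,-0.5066,-0.7891)
J_v[:, 5] = z_5; J_ω[:, 5] = (0,0,0)
entry J[2][5] = -0.7891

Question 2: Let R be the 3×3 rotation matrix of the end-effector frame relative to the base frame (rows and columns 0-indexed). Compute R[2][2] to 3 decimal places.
End-effector z-axis (col 2 of R) = (0.3472,-0.5066,-0.7891)
R[2][2] = -0.7891

-0.789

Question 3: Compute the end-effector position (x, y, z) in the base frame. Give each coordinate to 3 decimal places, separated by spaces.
10.107 5.656 -1.691

after link 1: o_1 = (-1.7321, -1.0000, 1.0000)
after link 2: o_2 = (0.0179, 1.1651, 2.5000)
after link 3: o_3 = (1.3170, 1.9151, -0.0981)
after link 4: o_4 = (2.9330, 4.8481, -3.0622)
after link 5: o_5 = (6.1619, 6.3944, -2.6343)
after link 6: o_6 = (10.1072, 5.6557, -1.6914)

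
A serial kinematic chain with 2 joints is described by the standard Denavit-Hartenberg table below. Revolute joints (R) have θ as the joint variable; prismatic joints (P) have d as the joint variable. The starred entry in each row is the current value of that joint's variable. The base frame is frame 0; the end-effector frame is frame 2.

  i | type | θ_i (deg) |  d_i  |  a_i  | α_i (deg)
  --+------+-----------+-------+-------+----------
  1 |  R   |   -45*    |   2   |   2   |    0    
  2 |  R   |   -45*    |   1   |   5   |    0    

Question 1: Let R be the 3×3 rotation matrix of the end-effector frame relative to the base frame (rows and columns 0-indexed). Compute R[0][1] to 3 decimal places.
End-effector y-axis (col 1 of R) = (1.0000,0.0000,0.0000)
R[0][1] = 1.0000

1.000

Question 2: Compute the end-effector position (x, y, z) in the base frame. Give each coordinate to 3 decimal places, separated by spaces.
after link 1: o_1 = (1.4142, -1.4142, 2.0000)
after link 2: o_2 = (1.4142, -6.4142, 3.0000)

1.414 -6.414 3.000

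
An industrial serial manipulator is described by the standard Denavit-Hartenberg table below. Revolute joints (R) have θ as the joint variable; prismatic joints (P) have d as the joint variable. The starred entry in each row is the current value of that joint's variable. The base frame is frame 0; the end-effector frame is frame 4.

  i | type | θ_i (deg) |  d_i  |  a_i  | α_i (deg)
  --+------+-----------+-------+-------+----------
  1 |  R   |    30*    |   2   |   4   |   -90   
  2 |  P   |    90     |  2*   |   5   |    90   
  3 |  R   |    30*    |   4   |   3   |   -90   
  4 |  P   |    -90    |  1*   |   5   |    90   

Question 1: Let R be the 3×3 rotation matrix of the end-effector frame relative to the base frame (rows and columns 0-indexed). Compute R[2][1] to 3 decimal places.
End-effector y-axis (col 1 of R) = (-0.4330,0.7500,0.5000)
R[2][1] = 0.5000

0.500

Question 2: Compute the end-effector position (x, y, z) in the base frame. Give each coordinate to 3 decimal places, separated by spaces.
9.075 10.281 -5.098

after link 1: o_1 = (3.4641, 2.0000, 2.0000)
after link 2: o_2 = (2.4641, 3.7321, -3.0000)
after link 3: o_3 = (5.1782, 7.0311, -5.5981)
after link 4: o_4 = (9.0753, 10.2811, -5.0981)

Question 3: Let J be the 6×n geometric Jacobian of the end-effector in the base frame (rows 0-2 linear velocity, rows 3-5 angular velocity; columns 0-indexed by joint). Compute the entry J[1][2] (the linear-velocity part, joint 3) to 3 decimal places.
1.817

axis z_2 = (0.8660,0.5000,0.0000); lever o_n−o_2 = (6.6112,6.5490,-2.0981)
cross product → J_v[:, 2] = (-1.0490,1.8170,2.3660)
J_ω[:, 2] = z_2
entry J[1][2] = 1.8170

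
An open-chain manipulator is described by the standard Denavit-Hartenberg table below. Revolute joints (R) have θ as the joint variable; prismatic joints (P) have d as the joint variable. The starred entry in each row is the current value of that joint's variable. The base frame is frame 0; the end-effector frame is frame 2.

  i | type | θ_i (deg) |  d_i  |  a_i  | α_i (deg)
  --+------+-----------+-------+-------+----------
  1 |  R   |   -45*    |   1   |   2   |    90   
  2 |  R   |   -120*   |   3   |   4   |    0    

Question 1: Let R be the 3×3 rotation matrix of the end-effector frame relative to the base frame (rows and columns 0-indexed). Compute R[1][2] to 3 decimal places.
-0.707

End-effector z-axis (col 2 of R) = (-0.7071,-0.7071,0.0000)
R[1][2] = -0.7071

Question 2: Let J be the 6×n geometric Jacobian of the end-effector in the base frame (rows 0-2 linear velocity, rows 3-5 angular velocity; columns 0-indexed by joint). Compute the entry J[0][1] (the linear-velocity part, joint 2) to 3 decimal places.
2.449

axis z_1 = (-0.7071,-0.7071,0.0000); lever o_n−o_1 = (-3.5355,-0.7071,-3.4641)
cross product → J_v[:, 1] = (2.4495,-2.4495,-2.0000)
J_ω[:, 1] = z_1
entry J[0][1] = 2.4495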